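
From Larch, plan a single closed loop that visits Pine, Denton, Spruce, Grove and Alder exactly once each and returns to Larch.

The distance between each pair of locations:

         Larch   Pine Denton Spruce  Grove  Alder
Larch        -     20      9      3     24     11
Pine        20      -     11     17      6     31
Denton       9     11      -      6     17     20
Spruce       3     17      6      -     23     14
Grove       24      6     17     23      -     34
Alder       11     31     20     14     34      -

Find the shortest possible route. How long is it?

Larch - Pine - Denton - Spruce - Grove - Alder - Larch: 20+11+6+23+34+11 = 105
Larch - Pine - Denton - Spruce - Alder - Grove - Larch: 20+11+6+14+34+24 = 109
Larch - Pine - Denton - Grove - Spruce - Alder - Larch: 20+11+17+23+14+11 = 96
Larch - Pine - Denton - Grove - Alder - Spruce - Larch: 20+11+17+34+14+3 = 99
Larch - Pine - Denton - Alder - Spruce - Grove - Larch: 20+11+20+14+23+24 = 112
Larch - Pine - Denton - Alder - Grove - Spruce - Larch: 20+11+20+34+23+3 = 111
Larch - Pine - Spruce - Denton - Grove - Alder - Larch: 20+17+6+17+34+11 = 105
Larch - Pine - Spruce - Denton - Alder - Grove - Larch: 20+17+6+20+34+24 = 121
Larch - Pine - Spruce - Grove - Denton - Alder - Larch: 20+17+23+17+20+11 = 108
Larch - Pine - Spruce - Grove - Alder - Denton - Larch: 20+17+23+34+20+9 = 123
Larch - Pine - Spruce - Alder - Denton - Grove - Larch: 20+17+14+20+17+24 = 112
Larch - Pine - Spruce - Alder - Grove - Denton - Larch: 20+17+14+34+17+9 = 111
Larch - Pine - Grove - Denton - Spruce - Alder - Larch: 20+6+17+6+14+11 = 74
Larch - Pine - Grove - Denton - Alder - Spruce - Larch: 20+6+17+20+14+3 = 80
… (46 more)
Larch - Spruce - Denton - Pine - Grove - Alder - Larch: 3+6+11+6+34+11 = 71  ← best
The minimum is 71.
One optimal route: Larch → Spruce → Denton → Pine → Grove → Alder → Larch (or its reverse).

71 — the shortest possible round trip.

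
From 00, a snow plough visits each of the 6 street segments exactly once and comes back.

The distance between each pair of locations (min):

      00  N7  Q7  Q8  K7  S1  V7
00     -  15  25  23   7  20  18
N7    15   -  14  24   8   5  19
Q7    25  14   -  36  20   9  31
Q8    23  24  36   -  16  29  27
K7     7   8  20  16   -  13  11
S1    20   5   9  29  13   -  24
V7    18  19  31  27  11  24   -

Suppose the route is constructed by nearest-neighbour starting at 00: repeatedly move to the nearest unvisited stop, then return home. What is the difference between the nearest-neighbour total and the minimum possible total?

From 00: K7=7, N7=15, V7=18, S1=20, Q8=23, Q7=25 → choose K7 (7).
From K7: N7=8, V7=11, S1=13, Q8=16, Q7=20 → choose N7 (8).
From N7: S1=5, Q7=14, V7=19, Q8=24 → choose S1 (5).
From S1: Q7=9, V7=24, Q8=29 → choose Q7 (9).
From Q7: V7=31, Q8=36 → choose V7 (31).
From V7: Q8=27 → choose Q8 (27).
NN route 00 → K7 → N7 → S1 → Q7 → V7 → Q8 → 00 costs 110.
Optimal: 00 → Q7 → S1 → N7 → Q8 → K7 → V7 → 00 costs 108 (by enumerating all 360 distinct tours).
Excess = 110 − 108 = 2.

The nearest-neighbour route is 2 min longer than optimal.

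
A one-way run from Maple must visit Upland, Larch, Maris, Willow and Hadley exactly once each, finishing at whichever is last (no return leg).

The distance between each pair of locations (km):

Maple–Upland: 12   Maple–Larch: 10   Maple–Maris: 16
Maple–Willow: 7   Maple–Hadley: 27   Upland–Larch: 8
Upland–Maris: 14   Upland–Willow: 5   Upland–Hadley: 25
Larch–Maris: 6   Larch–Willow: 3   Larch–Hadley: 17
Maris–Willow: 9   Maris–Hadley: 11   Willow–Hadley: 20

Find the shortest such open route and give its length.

37 km — the minimum one-way total.

There are 5! = 120 possible orderings.
Maple - Upland - Larch - Maris - Willow - Hadley: 12+8+6+9+20 = 55
Maple - Upland - Larch - Maris - Hadley - Willow: 12+8+6+11+20 = 57
Maple - Upland - Larch - Willow - Maris - Hadley: 12+8+3+9+11 = 43
Maple - Upland - Larch - Willow - Hadley - Maris: 12+8+3+20+11 = 54
Maple - Upland - Larch - Hadley - Maris - Willow: 12+8+17+11+9 = 57
Maple - Upland - Larch - Hadley - Willow - Maris: 12+8+17+20+9 = 66
Maple - Upland - Maris - Larch - Willow - Hadley: 12+14+6+3+20 = 55
Maple - Upland - Maris - Larch - Hadley - Willow: 12+14+6+17+20 = 69
Maple - Upland - Maris - Willow - Larch - Hadley: 12+14+9+3+17 = 55
Maple - Upland - Maris - Willow - Hadley - Larch: 12+14+9+20+17 = 72
Maple - Upland - Maris - Hadley - Larch - Willow: 12+14+11+17+3 = 57
Maple - Upland - Maris - Hadley - Willow - Larch: 12+14+11+20+3 = 60
Maple - Upland - Willow - Larch - Maris - Hadley: 12+5+3+6+11 = 37
Maple - Upland - Willow - Larch - Hadley - Maris: 12+5+3+17+11 = 48
… (106 more)
The minimum is 37.
One shortest path: Maple → Upland → Willow → Larch → Maris → Hadley.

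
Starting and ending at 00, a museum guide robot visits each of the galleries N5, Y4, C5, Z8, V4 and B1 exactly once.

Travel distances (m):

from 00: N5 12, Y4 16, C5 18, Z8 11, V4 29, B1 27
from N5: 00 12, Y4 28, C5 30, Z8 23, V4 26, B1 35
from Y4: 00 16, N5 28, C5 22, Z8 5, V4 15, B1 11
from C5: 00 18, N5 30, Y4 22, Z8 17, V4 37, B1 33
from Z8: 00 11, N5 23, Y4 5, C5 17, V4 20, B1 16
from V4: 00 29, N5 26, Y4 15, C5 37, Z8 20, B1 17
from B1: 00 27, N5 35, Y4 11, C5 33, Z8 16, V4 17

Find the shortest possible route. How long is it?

Minimum total distance: 106 m.

00 - N5 - Y4 - C5 - Z8 - V4 - B1 - 00: 12+28+22+17+20+17+27 = 143
00 - N5 - Y4 - C5 - Z8 - B1 - V4 - 00: 12+28+22+17+16+17+29 = 141
00 - N5 - Y4 - C5 - V4 - Z8 - B1 - 00: 12+28+22+37+20+16+27 = 162
00 - N5 - Y4 - C5 - V4 - B1 - Z8 - 00: 12+28+22+37+17+16+11 = 143
00 - N5 - Y4 - C5 - B1 - Z8 - V4 - 00: 12+28+22+33+16+20+29 = 160
00 - N5 - Y4 - C5 - B1 - V4 - Z8 - 00: 12+28+22+33+17+20+11 = 143
00 - N5 - Y4 - Z8 - C5 - V4 - B1 - 00: 12+28+5+17+37+17+27 = 143
00 - N5 - Y4 - Z8 - C5 - B1 - V4 - 00: 12+28+5+17+33+17+29 = 141
… (352 more)
00 - N5 - V4 - B1 - Y4 - Z8 - C5 - 00: 12+26+17+11+5+17+18 = 106  ← best
The minimum is 106.
One optimal route: 00 → N5 → V4 → B1 → Y4 → Z8 → C5 → 00 (or its reverse).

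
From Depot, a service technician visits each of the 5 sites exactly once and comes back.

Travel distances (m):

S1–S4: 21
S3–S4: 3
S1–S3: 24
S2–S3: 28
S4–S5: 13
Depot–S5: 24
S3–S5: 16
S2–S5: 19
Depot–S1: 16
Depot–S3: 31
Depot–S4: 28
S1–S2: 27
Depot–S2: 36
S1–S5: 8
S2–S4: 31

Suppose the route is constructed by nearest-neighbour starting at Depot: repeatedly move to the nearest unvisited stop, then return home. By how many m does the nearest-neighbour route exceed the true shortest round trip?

Excess over optimum: 2 m.

Depot: S1=16, S5=24, S4=28, S3=31, S2=36 ⇒ S1
S1: S5=8, S4=21, S3=24, S2=27 ⇒ S5
S5: S4=13, S3=16, S2=19 ⇒ S4
S4: S3=3, S2=31 ⇒ S3
S3: S2=28 ⇒ S2
NN route Depot → S1 → S5 → S4 → S3 → S2 → Depot costs 104.
Optimal: Depot → S1 → S5 → S2 → S3 → S4 → Depot costs 102 (by enumerating all 60 distinct tours).
Excess = 104 − 102 = 2.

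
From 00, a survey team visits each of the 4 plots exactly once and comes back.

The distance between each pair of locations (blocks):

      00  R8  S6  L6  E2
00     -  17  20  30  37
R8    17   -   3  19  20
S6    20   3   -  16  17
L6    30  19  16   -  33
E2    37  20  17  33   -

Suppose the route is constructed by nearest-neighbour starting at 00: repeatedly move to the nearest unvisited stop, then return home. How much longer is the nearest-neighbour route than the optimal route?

The nearest-neighbour route is 6 blocks longer than optimal.

00: R8=17, S6=20, L6=30, E2=37 ⇒ R8
R8: S6=3, L6=19, E2=20 ⇒ S6
S6: L6=16, E2=17 ⇒ L6
L6: E2=33 ⇒ E2
NN route 00 → R8 → S6 → L6 → E2 → 00 costs 106.
Optimal: 00 → R8 → S6 → E2 → L6 → 00 costs 100 (by enumerating all 12 distinct tours).
Excess = 106 − 100 = 6.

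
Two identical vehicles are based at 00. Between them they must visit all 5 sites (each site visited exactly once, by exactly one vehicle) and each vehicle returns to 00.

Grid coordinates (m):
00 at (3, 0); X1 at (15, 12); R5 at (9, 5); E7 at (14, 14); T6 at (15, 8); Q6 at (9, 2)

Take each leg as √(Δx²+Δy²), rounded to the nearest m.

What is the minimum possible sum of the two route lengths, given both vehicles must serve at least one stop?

Minimum combined distance: 50 m.

Try each way of splitting the stops between the two vehicles (each non-empty) and, for each split, find the best tour for each vehicle:
  {X1} + {R5, E7, T6, Q6}: 34 + 38 = 72
  {R5} + {X1, E7, T6, Q6}: 16 + 38 = 54
  {X1, R5} + {E7, T6, Q6}: 34 + 38 = 72
  {E7} + {X1, R5, T6, Q6}: 36 + 35 = 71
  {X1, E7} + {R5, T6, Q6}: 37 + 29 = 66
  {R5, E7} + {X1, T6, Q6}: 36 + 35 = 71
  … (15 splits in total)
  {X1, R5, E7, T6} + {Q6}: 38 + 12 = 50  ← best
Best: vehicle 1 00 → R5 → E7 → X1 → T6 → 00 = 38; vehicle 2 00 → Q6 → 00 = 12; combined 50.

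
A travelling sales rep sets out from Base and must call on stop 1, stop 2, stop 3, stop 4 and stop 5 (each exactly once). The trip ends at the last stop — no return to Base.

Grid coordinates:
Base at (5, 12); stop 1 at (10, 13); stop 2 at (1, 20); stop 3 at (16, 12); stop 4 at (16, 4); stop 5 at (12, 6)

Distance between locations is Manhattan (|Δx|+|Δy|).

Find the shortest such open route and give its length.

Minimum one-way distance = 49.

There are 5! = 120 possible orderings.
Base→stop 1→stop 2→stop 3→stop 4→stop 5: 6+16+23+8+6 = 59
Base→stop 1→stop 2→stop 3→stop 5→stop 4: 6+16+23+10+6 = 61
Base→stop 1→stop 2→stop 4→stop 3→stop 5: 6+16+31+8+10 = 71
Base→stop 1→stop 2→stop 4→stop 5→stop 3: 6+16+31+6+10 = 69
Base→stop 1→stop 2→stop 5→stop 3→stop 4: 6+16+25+10+8 = 65
Base→stop 1→stop 2→stop 5→stop 4→stop 3: 6+16+25+6+8 = 61
Base→stop 1→stop 3→stop 2→stop 4→stop 5: 6+7+23+31+6 = 73
Base→stop 1→stop 3→stop 2→stop 5→stop 4: 6+7+23+25+6 = 67
Base→stop 1→stop 3→stop 4→stop 2→stop 5: 6+7+8+31+25 = 77
Base→stop 1→stop 3→stop 4→stop 5→stop 2: 6+7+8+6+25 = 52
Base→stop 1→stop 3→stop 5→stop 2→stop 4: 6+7+10+25+31 = 79
Base→stop 1→stop 3→stop 5→stop 4→stop 2: 6+7+10+6+31 = 60
Base→stop 1→stop 4→stop 2→stop 3→stop 5: 6+15+31+23+10 = 85
Base→stop 1→stop 4→stop 2→stop 5→stop 3: 6+15+31+25+10 = 87
… (106 more)
Base→stop 2→stop 1→stop 3→stop 4→stop 5: 12+16+7+8+6 = 49  ← best
The minimum is 49.
One shortest path: Base → stop 2 → stop 1 → stop 3 → stop 4 → stop 5.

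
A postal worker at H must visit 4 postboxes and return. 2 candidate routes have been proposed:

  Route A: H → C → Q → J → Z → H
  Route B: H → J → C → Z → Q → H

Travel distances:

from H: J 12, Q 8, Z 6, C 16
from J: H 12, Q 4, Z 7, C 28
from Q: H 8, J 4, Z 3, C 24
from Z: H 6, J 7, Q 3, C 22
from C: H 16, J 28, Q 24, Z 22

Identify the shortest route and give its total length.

Shortest is Route A, total 57.

Route A: 16 + 24 + 4 + 7 + 6 = 57
Route B: 12 + 28 + 22 + 3 + 8 = 73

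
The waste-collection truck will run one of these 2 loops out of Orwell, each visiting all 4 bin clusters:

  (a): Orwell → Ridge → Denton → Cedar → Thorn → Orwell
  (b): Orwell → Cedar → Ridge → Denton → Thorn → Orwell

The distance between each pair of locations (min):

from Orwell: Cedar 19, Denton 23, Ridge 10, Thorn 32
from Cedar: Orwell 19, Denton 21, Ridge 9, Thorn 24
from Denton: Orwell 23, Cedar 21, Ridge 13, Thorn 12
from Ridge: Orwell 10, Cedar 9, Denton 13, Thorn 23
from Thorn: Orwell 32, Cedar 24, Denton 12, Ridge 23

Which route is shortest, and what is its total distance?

Shortest is (b), total 85 min.

(a): 10 + 13 + 21 + 24 + 32 = 100
(b): 19 + 9 + 13 + 12 + 32 = 85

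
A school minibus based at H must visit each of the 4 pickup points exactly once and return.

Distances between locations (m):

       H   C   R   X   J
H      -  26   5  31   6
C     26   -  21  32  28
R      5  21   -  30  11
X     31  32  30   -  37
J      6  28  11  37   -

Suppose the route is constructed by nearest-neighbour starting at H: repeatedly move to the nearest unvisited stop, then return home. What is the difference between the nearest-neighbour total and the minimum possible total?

H: R=5, J=6, C=26, X=31 ⇒ R
R: J=11, C=21, X=30 ⇒ J
J: C=28, X=37 ⇒ C
C: X=32 ⇒ X
NN route H → R → J → C → X → H costs 107.
Optimal: H → R → C → X → J → H costs 101 (by enumerating all 12 distinct tours).
Excess = 107 − 101 = 6.

Excess over optimum: 6 m.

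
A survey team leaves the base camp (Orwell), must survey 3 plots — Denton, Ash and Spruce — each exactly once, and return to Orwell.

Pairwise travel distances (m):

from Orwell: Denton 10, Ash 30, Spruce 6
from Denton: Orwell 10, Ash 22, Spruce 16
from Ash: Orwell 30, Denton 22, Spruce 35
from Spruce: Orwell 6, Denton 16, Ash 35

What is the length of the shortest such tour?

There are 3 distinct closed tours to check (reversals are equivalent).
Orwell-Denton-Ash-Spruce-Orwell: 10+22+35+6 = 73
Orwell-Denton-Spruce-Ash-Orwell: 10+16+35+30 = 91
Orwell-Ash-Denton-Spruce-Orwell: 30+22+16+6 = 74
The minimum is 73.
One optimal route: Orwell → Denton → Ash → Spruce → Orwell (or its reverse).

73 m — the shortest possible round trip.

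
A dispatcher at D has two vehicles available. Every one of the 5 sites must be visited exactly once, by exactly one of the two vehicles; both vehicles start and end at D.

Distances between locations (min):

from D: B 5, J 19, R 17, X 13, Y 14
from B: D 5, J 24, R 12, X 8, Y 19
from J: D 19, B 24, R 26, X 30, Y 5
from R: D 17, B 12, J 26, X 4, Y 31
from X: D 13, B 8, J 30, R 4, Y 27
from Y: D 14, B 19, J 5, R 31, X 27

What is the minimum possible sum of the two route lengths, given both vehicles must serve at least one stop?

There are 2^4 − 1 = 15 ways to divide the 5 stops into two non-empty groups. For each, the best each vehicle can do is its own shortest tour through its group:
  {B} + {J, R, X, Y}: 10 + 62 = 72
  {J} + {B, R, X, Y}: 38 + 62 = 100
  {B, J} + {R, X, Y}: 48 + 62 = 110
  {R} + {B, J, X, Y}: 34 + 62 = 96
  {B, R} + {J, X, Y}: 34 + 62 = 96
  {J, R} + {B, X, Y}: 62 + 54 = 116
  … (15 splits in total)
Best: vehicle 1 D → B → D = 10; vehicle 2 D → X → R → J → Y → D = 62; combined 72.

Minimum combined distance: 72 min.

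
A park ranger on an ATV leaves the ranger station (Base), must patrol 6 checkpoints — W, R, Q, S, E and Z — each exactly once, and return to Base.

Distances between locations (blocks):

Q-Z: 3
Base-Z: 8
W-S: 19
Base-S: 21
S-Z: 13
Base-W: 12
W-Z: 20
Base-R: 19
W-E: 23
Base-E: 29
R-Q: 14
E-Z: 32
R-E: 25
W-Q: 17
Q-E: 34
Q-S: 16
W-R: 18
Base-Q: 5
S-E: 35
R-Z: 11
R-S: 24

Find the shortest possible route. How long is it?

There are 360 distinct closed tours to check (reversals are equivalent).
Base→W→R→Q→S→E→Z→Base: 12+18+14+16+35+32+8 = 135
Base→W→R→Q→S→Z→E→Base: 12+18+14+16+13+32+29 = 134
Base→W→R→Q→E→S→Z→Base: 12+18+14+34+35+13+8 = 134
Base→W→R→Q→E→Z→S→Base: 12+18+14+34+32+13+21 = 144
Base→W→R→Q→Z→S→E→Base: 12+18+14+3+13+35+29 = 124
Base→W→R→Q→Z→E→S→Base: 12+18+14+3+32+35+21 = 135
Base→W→R→S→Q→E→Z→Base: 12+18+24+16+34+32+8 = 144
Base→W→R→S→Q→Z→E→Base: 12+18+24+16+3+32+29 = 134
… (352 more)
Base→W→E→R→S→Z→Q→Base: 12+23+25+24+13+3+5 = 105  ← best
The minimum is 105.
One optimal route: Base → W → E → R → S → Z → Q → Base (or its reverse).

Minimum total distance: 105 blocks.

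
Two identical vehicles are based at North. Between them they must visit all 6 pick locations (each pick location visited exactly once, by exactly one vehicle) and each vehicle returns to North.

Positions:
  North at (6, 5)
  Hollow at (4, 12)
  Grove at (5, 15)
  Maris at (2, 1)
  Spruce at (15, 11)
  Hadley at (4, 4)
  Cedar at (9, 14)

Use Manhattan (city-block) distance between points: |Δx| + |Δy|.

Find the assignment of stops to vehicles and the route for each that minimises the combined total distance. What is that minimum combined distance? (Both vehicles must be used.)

Check every non-empty split of the stops between the two vehicles; for each half take its own optimal tour:
  {Hollow} + {Grove, Maris, Spruce, Hadley, Cedar}: 18 + 54 = 72
  {Grove} + {Hollow, Maris, Spruce, Hadley, Cedar}: 22 + 52 = 74
  {Hollow, Grove} + {Maris, Spruce, Hadley, Cedar}: 24 + 52 = 76
  {Maris} + {Hollow, Grove, Spruce, Hadley, Cedar}: 16 + 44 = 60
  {Hollow, Maris} + {Grove, Spruce, Hadley, Cedar}: 30 + 44 = 74
  {Grove, Maris} + {Hollow, Spruce, Hadley, Cedar}: 36 + 42 = 78
  … (31 splits in total)
  {Maris, Hadley} + {Hollow, Grove, Spruce, Cedar}: 16 + 42 = 58  ← best
Best: vehicle 1 North → Maris → Hadley → North = 16; vehicle 2 North → Hollow → Grove → Cedar → Spruce → North = 42; combined 58.

Minimum combined distance: 58.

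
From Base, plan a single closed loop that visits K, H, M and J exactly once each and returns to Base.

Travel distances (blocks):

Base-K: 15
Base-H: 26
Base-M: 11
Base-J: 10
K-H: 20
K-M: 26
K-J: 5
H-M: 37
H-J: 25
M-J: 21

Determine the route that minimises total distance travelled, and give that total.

Minimum total distance: 83 blocks.

With 4 stops there are 4!/2 = 12 distinct round trips (a route and its reverse cost the same).
Base-K-H-M-J-Base: 15+20+37+21+10 = 103
Base-K-H-J-M-Base: 15+20+25+21+11 = 92
Base-K-M-H-J-Base: 15+26+37+25+10 = 113
Base-K-M-J-H-Base: 15+26+21+25+26 = 113
Base-K-J-H-M-Base: 15+5+25+37+11 = 93
Base-K-J-M-H-Base: 15+5+21+37+26 = 104
Base-H-K-M-J-Base: 26+20+26+21+10 = 103
Base-H-K-J-M-Base: 26+20+5+21+11 = 83
Base-H-M-K-J-Base: 26+37+26+5+10 = 104
Base-H-J-K-M-Base: 26+25+5+26+11 = 93
Base-M-K-H-J-Base: 11+26+20+25+10 = 92
Base-M-H-K-J-Base: 11+37+20+5+10 = 83
The minimum is 83.
One optimal route: Base → H → K → J → M → Base (or its reverse).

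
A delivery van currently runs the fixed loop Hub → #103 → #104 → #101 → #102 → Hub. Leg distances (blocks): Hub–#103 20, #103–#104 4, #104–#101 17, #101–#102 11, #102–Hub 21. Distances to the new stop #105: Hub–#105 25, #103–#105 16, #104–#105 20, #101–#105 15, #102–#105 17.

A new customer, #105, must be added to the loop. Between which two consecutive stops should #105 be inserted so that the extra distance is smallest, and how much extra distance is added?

Insertion cost between consecutive stops i–j is d(i,#105) + d(#105,j) − d(i,j):
  between Hub and #103: 25 + 16 − 20 = 21
  between #103 and #104: 16 + 20 − 4 = 32
  between #104 and #101: 20 + 15 − 17 = 18
  between #101 and #102: 15 + 17 − 11 = 21
  between #102 and Hub: 17 + 25 − 21 = 21
Cheapest insertion is between #104 and #101, adding 18.
New total = 73 + 18 = 91.

+18 blocks — insert #105 between #104 and #101.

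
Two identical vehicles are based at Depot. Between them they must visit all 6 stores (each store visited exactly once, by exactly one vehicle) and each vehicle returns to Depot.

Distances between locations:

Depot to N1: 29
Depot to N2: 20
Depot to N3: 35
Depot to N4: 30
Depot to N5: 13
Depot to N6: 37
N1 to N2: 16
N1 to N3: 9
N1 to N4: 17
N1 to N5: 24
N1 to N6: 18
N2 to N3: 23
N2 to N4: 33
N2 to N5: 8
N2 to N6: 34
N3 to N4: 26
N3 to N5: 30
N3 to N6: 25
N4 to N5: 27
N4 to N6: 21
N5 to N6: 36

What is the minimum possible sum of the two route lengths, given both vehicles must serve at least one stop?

147 — the smallest possible combined total.

Try each way of splitting the stops between the two vehicles (each non-empty) and, for each split, find the best tour for each vehicle:
  {N1} + {N2, N3, N4, N5, N6}: 58 + 120 = 178
  {N2} + {N1, N3, N4, N5, N6}: 40 + 121 = 161
  {N1, N2} + {N3, N4, N5, N6}: 65 + 119 = 184
  {N3} + {N1, N2, N4, N5, N6}: 70 + 106 = 176
  {N1, N3} + {N2, N4, N5, N6}: 73 + 106 = 179
  {N2, N3} + {N1, N4, N5, N6}: 78 + 106 = 184
  … (31 splits in total)
  {N5} + {N1, N2, N3, N4, N6}: 26 + 121 = 147  ← best
Best: vehicle 1 Depot → N5 → Depot = 26; vehicle 2 Depot → N2 → N1 → N3 → N6 → N4 → Depot = 121; combined 147.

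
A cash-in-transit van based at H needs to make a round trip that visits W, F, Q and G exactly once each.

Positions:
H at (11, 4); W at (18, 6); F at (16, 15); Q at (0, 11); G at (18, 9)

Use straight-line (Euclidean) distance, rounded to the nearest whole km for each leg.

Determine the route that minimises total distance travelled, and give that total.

Minimum total distance: 45 km.

With 4 stops there are 4!/2 = 12 distinct round trips (a route and its reverse cost the same).
H→W→F→Q→G→H: 7+9+16+18+9 = 59
H→W→F→G→Q→H: 7+9+6+18+13 = 53
H→W→Q→F→G→H: 7+19+16+6+9 = 57
H→W→Q→G→F→H: 7+19+18+6+12 = 62
H→W→G→F→Q→H: 7+3+6+16+13 = 45
H→W→G→Q→F→H: 7+3+18+16+12 = 56
H→F→W→Q→G→H: 12+9+19+18+9 = 67
H→F→W→G→Q→H: 12+9+3+18+13 = 55
H→F→Q→W→G→H: 12+16+19+3+9 = 59
H→F→G→W→Q→H: 12+6+3+19+13 = 53
H→Q→W→F→G→H: 13+19+9+6+9 = 56
H→Q→F→W→G→H: 13+16+9+3+9 = 50
The minimum is 45.
One optimal route: H → W → G → F → Q → H (or its reverse).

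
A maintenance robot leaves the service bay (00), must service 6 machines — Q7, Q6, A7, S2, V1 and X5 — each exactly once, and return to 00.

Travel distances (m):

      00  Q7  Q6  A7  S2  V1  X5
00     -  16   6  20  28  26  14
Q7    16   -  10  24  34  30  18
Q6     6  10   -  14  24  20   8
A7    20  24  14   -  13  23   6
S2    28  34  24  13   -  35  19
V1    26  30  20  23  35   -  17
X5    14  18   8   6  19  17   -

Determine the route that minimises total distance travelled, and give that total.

110 m — the shortest possible round trip.

00→Q7→Q6→A7→S2→V1→X5→00: 16+10+14+13+35+17+14 = 119
00→Q7→Q6→A7→S2→X5→V1→00: 16+10+14+13+19+17+26 = 115
00→Q7→Q6→A7→V1→S2→X5→00: 16+10+14+23+35+19+14 = 131
00→Q7→Q6→A7→V1→X5→S2→00: 16+10+14+23+17+19+28 = 127
00→Q7→Q6→A7→X5→S2→V1→00: 16+10+14+6+19+35+26 = 126
00→Q7→Q6→A7→X5→V1→S2→00: 16+10+14+6+17+35+28 = 126
00→Q7→Q6→S2→A7→V1→X5→00: 16+10+24+13+23+17+14 = 117
00→Q7→Q6→S2→A7→X5→V1→00: 16+10+24+13+6+17+26 = 112
… (352 more)
00→Q7→Q6→V1→X5→A7→S2→00: 16+10+20+17+6+13+28 = 110  ← best
The minimum is 110.
One optimal route: 00 → Q7 → Q6 → V1 → X5 → A7 → S2 → 00 (or its reverse).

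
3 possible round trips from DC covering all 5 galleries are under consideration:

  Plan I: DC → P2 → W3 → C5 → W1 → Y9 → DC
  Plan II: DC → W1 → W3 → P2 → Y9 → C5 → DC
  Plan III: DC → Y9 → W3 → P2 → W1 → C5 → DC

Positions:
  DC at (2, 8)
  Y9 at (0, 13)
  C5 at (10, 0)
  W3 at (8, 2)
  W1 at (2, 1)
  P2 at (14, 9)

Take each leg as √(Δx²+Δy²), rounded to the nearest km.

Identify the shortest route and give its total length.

Shortest is Plan I, total 49 km.

Plan I: 12 + 9 + 3 + 8 + 12 + 5 = 49
Plan II: 7 + 6 + 9 + 15 + 16 + 11 = 64
Plan III: 5 + 14 + 9 + 14 + 8 + 11 = 61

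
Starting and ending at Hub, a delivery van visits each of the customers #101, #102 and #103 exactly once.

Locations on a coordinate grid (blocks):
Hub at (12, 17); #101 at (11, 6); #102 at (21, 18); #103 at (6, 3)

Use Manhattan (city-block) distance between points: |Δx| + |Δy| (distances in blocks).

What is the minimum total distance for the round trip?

With 3 stops there are 3!/2 = 3 distinct round trips (a route and its reverse cost the same).
Hub-#101-#102-#103-Hub: 12+22+30+20 = 84
Hub-#101-#103-#102-Hub: 12+8+30+10 = 60
Hub-#102-#101-#103-Hub: 10+22+8+20 = 60
The minimum is 60.
One optimal route: Hub → #101 → #103 → #102 → Hub (or its reverse).

Minimum total distance: 60 blocks.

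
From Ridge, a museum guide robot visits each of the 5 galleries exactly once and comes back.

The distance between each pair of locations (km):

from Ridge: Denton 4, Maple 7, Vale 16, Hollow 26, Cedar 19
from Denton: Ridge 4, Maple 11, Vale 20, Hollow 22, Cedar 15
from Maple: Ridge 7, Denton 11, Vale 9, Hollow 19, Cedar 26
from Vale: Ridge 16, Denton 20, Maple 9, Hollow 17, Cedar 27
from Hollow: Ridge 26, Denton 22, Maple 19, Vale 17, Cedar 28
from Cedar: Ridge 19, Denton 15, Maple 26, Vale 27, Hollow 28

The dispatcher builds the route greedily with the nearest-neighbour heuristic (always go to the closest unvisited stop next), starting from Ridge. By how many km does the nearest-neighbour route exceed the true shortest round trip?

From Ridge: Denton=4, Maple=7, Vale=16, Cedar=19, Hollow=26 → choose Denton (4).
From Denton: Maple=11, Cedar=15, Vale=20, Hollow=22 → choose Maple (11).
From Maple: Vale=9, Hollow=19, Cedar=26 → choose Vale (9).
From Vale: Hollow=17, Cedar=27 → choose Hollow (17).
From Hollow: Cedar=28 → choose Cedar (28).
NN route Ridge → Denton → Maple → Vale → Hollow → Cedar → Ridge costs 88.
Optimal: Ridge → Denton → Cedar → Hollow → Vale → Maple → Ridge costs 80 (by enumerating all 60 distinct tours).
Excess = 88 − 80 = 8.

8 km longer than the optimal tour.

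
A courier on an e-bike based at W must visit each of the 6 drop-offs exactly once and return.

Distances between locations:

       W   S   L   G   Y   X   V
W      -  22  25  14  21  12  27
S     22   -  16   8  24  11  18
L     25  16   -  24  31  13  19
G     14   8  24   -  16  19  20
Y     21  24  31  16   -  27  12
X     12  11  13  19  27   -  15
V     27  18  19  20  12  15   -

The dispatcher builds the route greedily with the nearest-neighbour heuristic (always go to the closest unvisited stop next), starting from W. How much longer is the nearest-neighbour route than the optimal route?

The nearest-neighbour route is 5 longer than optimal.

From W: X=12, G=14, Y=21, S=22, L=25, V=27 → choose X (12).
From X: S=11, L=13, V=15, G=19, Y=27 → choose S (11).
From S: G=8, L=16, V=18, Y=24 → choose G (8).
From G: Y=16, V=20, L=24 → choose Y (16).
From Y: V=12, L=31 → choose V (12).
From V: L=19 → choose L (19).
NN route W → X → S → G → Y → V → L → W costs 103.
Optimal: W → G → S → X → L → V → Y → W costs 98 (by enumerating all 360 distinct tours).
Excess = 103 − 98 = 5.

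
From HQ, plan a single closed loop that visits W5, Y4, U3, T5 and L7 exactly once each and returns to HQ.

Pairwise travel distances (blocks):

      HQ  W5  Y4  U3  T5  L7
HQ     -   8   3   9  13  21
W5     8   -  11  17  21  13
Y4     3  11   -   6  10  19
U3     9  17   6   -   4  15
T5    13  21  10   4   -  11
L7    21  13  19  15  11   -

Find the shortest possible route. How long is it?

45 blocks — the shortest possible round trip.

HQ → W5 → Y4 → U3 → T5 → L7 → HQ: 8+11+6+4+11+21 = 61
HQ → W5 → Y4 → U3 → L7 → T5 → HQ: 8+11+6+15+11+13 = 64
HQ → W5 → Y4 → T5 → U3 → L7 → HQ: 8+11+10+4+15+21 = 69
HQ → W5 → Y4 → T5 → L7 → U3 → HQ: 8+11+10+11+15+9 = 64
HQ → W5 → Y4 → L7 → U3 → T5 → HQ: 8+11+19+15+4+13 = 70
HQ → W5 → Y4 → L7 → T5 → U3 → HQ: 8+11+19+11+4+9 = 62
HQ → W5 → U3 → Y4 → T5 → L7 → HQ: 8+17+6+10+11+21 = 73
HQ → W5 → U3 → Y4 → L7 → T5 → HQ: 8+17+6+19+11+13 = 74
HQ → W5 → U3 → T5 → Y4 → L7 → HQ: 8+17+4+10+19+21 = 79
HQ → W5 → U3 → T5 → L7 → Y4 → HQ: 8+17+4+11+19+3 = 62
HQ → W5 → U3 → L7 → Y4 → T5 → HQ: 8+17+15+19+10+13 = 82
HQ → W5 → U3 → L7 → T5 → Y4 → HQ: 8+17+15+11+10+3 = 64
HQ → W5 → T5 → Y4 → U3 → L7 → HQ: 8+21+10+6+15+21 = 81
HQ → W5 → T5 → Y4 → L7 → U3 → HQ: 8+21+10+19+15+9 = 82
… (46 more)
HQ → W5 → L7 → T5 → U3 → Y4 → HQ: 8+13+11+4+6+3 = 45  ← best
The minimum is 45.
One optimal route: HQ → W5 → L7 → T5 → U3 → Y4 → HQ (or its reverse).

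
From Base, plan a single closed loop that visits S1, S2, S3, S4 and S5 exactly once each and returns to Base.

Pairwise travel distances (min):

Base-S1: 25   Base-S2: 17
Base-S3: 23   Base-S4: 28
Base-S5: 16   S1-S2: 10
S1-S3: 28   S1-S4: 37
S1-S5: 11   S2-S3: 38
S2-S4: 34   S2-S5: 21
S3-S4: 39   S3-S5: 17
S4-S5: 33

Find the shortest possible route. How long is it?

Base-S1-S2-S3-S4-S5-Base: 25+10+38+39+33+16 = 161
Base-S1-S2-S3-S5-S4-Base: 25+10+38+17+33+28 = 151
Base-S1-S2-S4-S3-S5-Base: 25+10+34+39+17+16 = 141
Base-S1-S2-S4-S5-S3-Base: 25+10+34+33+17+23 = 142
Base-S1-S2-S5-S3-S4-Base: 25+10+21+17+39+28 = 140
Base-S1-S2-S5-S4-S3-Base: 25+10+21+33+39+23 = 151
Base-S1-S3-S2-S4-S5-Base: 25+28+38+34+33+16 = 174
Base-S1-S3-S2-S5-S4-Base: 25+28+38+21+33+28 = 173
Base-S1-S3-S4-S2-S5-Base: 25+28+39+34+21+16 = 163
Base-S1-S3-S4-S5-S2-Base: 25+28+39+33+21+17 = 163
Base-S1-S3-S5-S2-S4-Base: 25+28+17+21+34+28 = 153
Base-S1-S3-S5-S4-S2-Base: 25+28+17+33+34+17 = 154
Base-S1-S4-S2-S3-S5-Base: 25+37+34+38+17+16 = 167
Base-S1-S4-S2-S5-S3-Base: 25+37+34+21+17+23 = 157
… (46 more)
Base-S2-S1-S5-S3-S4-Base: 17+10+11+17+39+28 = 122  ← best
The minimum is 122.
One optimal route: Base → S2 → S1 → S5 → S3 → S4 → Base (or its reverse).

Shortest round trip = 122 min.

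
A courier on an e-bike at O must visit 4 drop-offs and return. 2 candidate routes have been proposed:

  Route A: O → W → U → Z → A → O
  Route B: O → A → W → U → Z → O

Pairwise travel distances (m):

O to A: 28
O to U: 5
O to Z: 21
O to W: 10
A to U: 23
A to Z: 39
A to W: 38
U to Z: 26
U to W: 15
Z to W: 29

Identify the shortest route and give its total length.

Route A: 10 + 15 + 26 + 39 + 28 = 118
Route B: 28 + 38 + 15 + 26 + 21 = 128

118 m — Route A is the shortest.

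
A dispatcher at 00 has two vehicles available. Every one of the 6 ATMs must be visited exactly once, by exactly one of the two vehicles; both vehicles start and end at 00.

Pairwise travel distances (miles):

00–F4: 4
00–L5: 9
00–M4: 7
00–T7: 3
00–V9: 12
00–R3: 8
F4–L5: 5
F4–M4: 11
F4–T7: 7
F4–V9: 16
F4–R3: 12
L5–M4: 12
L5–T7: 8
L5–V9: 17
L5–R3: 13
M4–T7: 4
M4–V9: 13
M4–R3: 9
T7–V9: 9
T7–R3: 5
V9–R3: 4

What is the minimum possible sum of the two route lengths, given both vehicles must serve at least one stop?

Try each way of splitting the stops between the two vehicles (each non-empty) and, for each split, find the best tour for each vehicle:
  {F4} + {L5, M4, T7, V9, R3}: 8 + 46 = 54
  {L5} + {F4, M4, T7, V9, R3}: 18 + 40 = 58
  {F4, L5} + {M4, T7, V9, R3}: 18 + 32 = 50
  {M4} + {F4, L5, T7, V9, R3}: 14 + 38 = 52
  {F4, M4} + {L5, T7, V9, R3}: 22 + 38 = 60
  {L5, M4} + {F4, T7, V9, R3}: 28 + 32 = 60
  … (31 splits in total)
Best: vehicle 1 00 → F4 → L5 → 00 = 18; vehicle 2 00 → M4 → T7 → V9 → R3 → 00 = 32; combined 50.

Minimum combined distance: 50 miles.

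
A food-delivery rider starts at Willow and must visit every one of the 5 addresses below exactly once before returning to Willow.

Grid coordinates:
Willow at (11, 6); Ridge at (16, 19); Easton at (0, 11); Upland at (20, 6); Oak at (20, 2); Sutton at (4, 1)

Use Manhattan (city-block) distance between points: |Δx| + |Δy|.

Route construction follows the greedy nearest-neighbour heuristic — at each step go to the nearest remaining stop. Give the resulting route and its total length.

Total distance 86 via the nearest-neighbour route Willow → Upland → Oak → Sutton → Easton → Ridge → Willow.

Willow → [Upland:9 / Sutton:12 / Oak:13 / Easton:16 / Ridge:18] → Upland (9)
Upland → [Oak:4 / Ridge:17 / Sutton:21 / Easton:25] → Oak (4)
Oak → [Sutton:17 / Ridge:21 / Easton:29] → Sutton (17)
Sutton → [Easton:14 / Ridge:30] → Easton (14)
Easton → [Ridge:24] → Ridge (24)
Return Ridge→Willow: 18.
Total = 9 + 4 + 17 + 14 + 24 + 18 = 86.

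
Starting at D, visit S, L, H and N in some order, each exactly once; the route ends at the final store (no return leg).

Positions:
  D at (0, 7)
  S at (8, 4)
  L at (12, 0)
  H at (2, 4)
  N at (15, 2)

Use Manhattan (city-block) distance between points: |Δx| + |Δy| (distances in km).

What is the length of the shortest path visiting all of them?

There are 4! = 24 possible orderings.
D → S → L → H → N: 11+8+14+15 = 48
D → S → L → N → H: 11+8+5+15 = 39
D → S → H → L → N: 11+6+14+5 = 36
D → S → H → N → L: 11+6+15+5 = 37
D → S → N → L → H: 11+9+5+14 = 39
D → S → N → H → L: 11+9+15+14 = 49
D → L → S → H → N: 19+8+6+15 = 48
D → L → S → N → H: 19+8+9+15 = 51
D → L → H → S → N: 19+14+6+9 = 48
D → L → H → N → S: 19+14+15+9 = 57
D → L → N → S → H: 19+5+9+6 = 39
D → L → N → H → S: 19+5+15+6 = 45
D → H → S → L → N: 5+6+8+5 = 24
D → H → S → N → L: 5+6+9+5 = 25
… (10 more)
The minimum is 24.
One shortest path: D → H → S → L → N.

Minimum one-way distance = 24 km.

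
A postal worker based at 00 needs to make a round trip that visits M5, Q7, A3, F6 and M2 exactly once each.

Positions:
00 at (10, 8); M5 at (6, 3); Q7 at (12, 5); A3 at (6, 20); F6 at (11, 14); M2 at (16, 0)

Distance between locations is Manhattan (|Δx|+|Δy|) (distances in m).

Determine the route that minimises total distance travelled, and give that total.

Shortest round trip = 62 m.

With 5 stops there are 5!/2 = 60 distinct round trips (a route and its reverse cost the same).
00 - M5 - Q7 - A3 - F6 - M2 - 00: 9+8+21+11+19+14 = 82
00 - M5 - Q7 - A3 - M2 - F6 - 00: 9+8+21+30+19+7 = 94
00 - M5 - Q7 - F6 - A3 - M2 - 00: 9+8+10+11+30+14 = 82
00 - M5 - Q7 - F6 - M2 - A3 - 00: 9+8+10+19+30+16 = 92
00 - M5 - Q7 - M2 - A3 - F6 - 00: 9+8+9+30+11+7 = 74
00 - M5 - Q7 - M2 - F6 - A3 - 00: 9+8+9+19+11+16 = 72
00 - M5 - A3 - Q7 - F6 - M2 - 00: 9+17+21+10+19+14 = 90
00 - M5 - A3 - Q7 - M2 - F6 - 00: 9+17+21+9+19+7 = 82
00 - M5 - A3 - F6 - Q7 - M2 - 00: 9+17+11+10+9+14 = 70
00 - M5 - A3 - F6 - M2 - Q7 - 00: 9+17+11+19+9+5 = 70
00 - M5 - A3 - M2 - Q7 - F6 - 00: 9+17+30+9+10+7 = 82
00 - M5 - A3 - M2 - F6 - Q7 - 00: 9+17+30+19+10+5 = 90
00 - M5 - F6 - Q7 - A3 - M2 - 00: 9+16+10+21+30+14 = 100
00 - M5 - F6 - Q7 - M2 - A3 - 00: 9+16+10+9+30+16 = 90
… (46 more)
00 - Q7 - M2 - M5 - A3 - F6 - 00: 5+9+13+17+11+7 = 62  ← best
The minimum is 62.
One optimal route: 00 → Q7 → M2 → M5 → A3 → F6 → 00 (or its reverse).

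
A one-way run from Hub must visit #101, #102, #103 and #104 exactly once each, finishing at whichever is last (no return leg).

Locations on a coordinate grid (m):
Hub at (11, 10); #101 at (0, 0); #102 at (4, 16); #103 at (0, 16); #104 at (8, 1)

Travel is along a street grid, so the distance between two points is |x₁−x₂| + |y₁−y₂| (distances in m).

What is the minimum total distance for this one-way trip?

There are 4! = 24 possible orderings.
Hub - #101 - #102 - #103 - #104: 21+20+4+23 = 68
Hub - #101 - #102 - #104 - #103: 21+20+19+23 = 83
Hub - #101 - #103 - #102 - #104: 21+16+4+19 = 60
Hub - #101 - #103 - #104 - #102: 21+16+23+19 = 79
Hub - #101 - #104 - #102 - #103: 21+9+19+4 = 53
Hub - #101 - #104 - #103 - #102: 21+9+23+4 = 57
Hub - #102 - #101 - #103 - #104: 13+20+16+23 = 72
Hub - #102 - #101 - #104 - #103: 13+20+9+23 = 65
Hub - #102 - #103 - #101 - #104: 13+4+16+9 = 42
Hub - #102 - #103 - #104 - #101: 13+4+23+9 = 49
Hub - #102 - #104 - #101 - #103: 13+19+9+16 = 57
Hub - #102 - #104 - #103 - #101: 13+19+23+16 = 71
Hub - #103 - #101 - #102 - #104: 17+16+20+19 = 72
Hub - #103 - #101 - #104 - #102: 17+16+9+19 = 61
… (10 more)
Hub - #104 - #101 - #103 - #102: 12+9+16+4 = 41  ← best
The minimum is 41.
One shortest path: Hub → #104 → #101 → #103 → #102.

Shortest open route: 41 m.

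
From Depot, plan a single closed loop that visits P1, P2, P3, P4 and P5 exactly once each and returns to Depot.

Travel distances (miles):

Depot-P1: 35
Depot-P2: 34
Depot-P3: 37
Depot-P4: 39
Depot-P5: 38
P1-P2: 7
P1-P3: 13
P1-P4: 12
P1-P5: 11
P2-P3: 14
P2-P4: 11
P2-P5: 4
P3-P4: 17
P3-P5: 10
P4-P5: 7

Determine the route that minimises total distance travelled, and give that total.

Minimum total distance: 107 miles.

With 5 stops there are 5!/2 = 60 distinct round trips (a route and its reverse cost the same).
Depot→P1→P2→P3→P4→P5→Depot: 35+7+14+17+7+38 = 118
Depot→P1→P2→P3→P5→P4→Depot: 35+7+14+10+7+39 = 112
Depot→P1→P2→P4→P3→P5→Depot: 35+7+11+17+10+38 = 118
Depot→P1→P2→P4→P5→P3→Depot: 35+7+11+7+10+37 = 107
Depot→P1→P2→P5→P3→P4→Depot: 35+7+4+10+17+39 = 112
Depot→P1→P2→P5→P4→P3→Depot: 35+7+4+7+17+37 = 107
Depot→P1→P3→P2→P4→P5→Depot: 35+13+14+11+7+38 = 118
Depot→P1→P3→P2→P5→P4→Depot: 35+13+14+4+7+39 = 112
Depot→P1→P3→P4→P2→P5→Depot: 35+13+17+11+4+38 = 118
Depot→P1→P3→P4→P5→P2→Depot: 35+13+17+7+4+34 = 110
Depot→P1→P3→P5→P2→P4→Depot: 35+13+10+4+11+39 = 112
Depot→P1→P3→P5→P4→P2→Depot: 35+13+10+7+11+34 = 110
Depot→P1→P4→P2→P3→P5→Depot: 35+12+11+14+10+38 = 120
Depot→P1→P4→P2→P5→P3→Depot: 35+12+11+4+10+37 = 109
… (46 more)
The minimum is 107.
One optimal route: Depot → P1 → P2 → P4 → P5 → P3 → Depot (or its reverse).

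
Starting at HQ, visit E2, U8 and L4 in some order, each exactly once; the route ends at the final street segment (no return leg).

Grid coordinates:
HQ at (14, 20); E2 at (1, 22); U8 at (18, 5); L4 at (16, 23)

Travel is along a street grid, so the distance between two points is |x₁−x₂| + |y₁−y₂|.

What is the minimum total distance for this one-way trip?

Shortest open route: 51.

There are 3! = 6 possible orderings.
HQ→E2→U8→L4: 15+34+20 = 69
HQ→E2→L4→U8: 15+16+20 = 51
HQ→U8→E2→L4: 19+34+16 = 69
HQ→U8→L4→E2: 19+20+16 = 55
HQ→L4→E2→U8: 5+16+34 = 55
HQ→L4→U8→E2: 5+20+34 = 59
The minimum is 51.
One shortest path: HQ → E2 → L4 → U8.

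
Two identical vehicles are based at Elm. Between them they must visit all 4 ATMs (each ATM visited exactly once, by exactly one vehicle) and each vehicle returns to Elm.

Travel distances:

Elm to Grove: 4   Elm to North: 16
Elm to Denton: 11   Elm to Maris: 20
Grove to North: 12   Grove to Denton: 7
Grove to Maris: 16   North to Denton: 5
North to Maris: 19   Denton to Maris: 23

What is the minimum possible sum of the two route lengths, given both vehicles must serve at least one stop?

Try each way of splitting the stops between the two vehicles (each non-empty) and, for each split, find the best tour for each vehicle:
  {Grove} + {North, Denton, Maris}: 8 + 55 = 63
  {North} + {Grove, Denton, Maris}: 32 + 54 = 86
  {Grove, North} + {Denton, Maris}: 32 + 54 = 86
  {Denton} + {Grove, North, Maris}: 22 + 55 = 77
  {Grove, Denton} + {North, Maris}: 22 + 55 = 77
  {North, Denton} + {Grove, Maris}: 32 + 40 = 72
  … (7 splits in total)
Best: vehicle 1 Elm → Grove → Elm = 8; vehicle 2 Elm → Denton → North → Maris → Elm = 55; combined 63.

63 — the smallest possible combined total.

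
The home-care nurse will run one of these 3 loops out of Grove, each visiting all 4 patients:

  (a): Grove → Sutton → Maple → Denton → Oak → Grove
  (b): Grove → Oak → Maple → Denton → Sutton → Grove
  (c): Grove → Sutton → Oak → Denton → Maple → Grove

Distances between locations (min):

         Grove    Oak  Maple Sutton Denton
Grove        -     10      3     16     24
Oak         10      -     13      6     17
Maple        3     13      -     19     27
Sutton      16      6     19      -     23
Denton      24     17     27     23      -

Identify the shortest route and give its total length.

(a): 16 + 19 + 27 + 17 + 10 = 89
(b): 10 + 13 + 27 + 23 + 16 = 89
(c): 16 + 6 + 17 + 27 + 3 = 69

69 min — (c) is the shortest.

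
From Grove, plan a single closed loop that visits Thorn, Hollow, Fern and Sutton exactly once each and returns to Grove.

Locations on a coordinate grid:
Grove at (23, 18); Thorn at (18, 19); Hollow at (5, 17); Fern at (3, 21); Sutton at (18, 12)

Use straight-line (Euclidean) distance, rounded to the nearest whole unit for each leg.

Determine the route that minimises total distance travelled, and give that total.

Minimum total distance: 46.

There are 12 distinct closed tours to check (reversals are equivalent).
Grove-Thorn-Hollow-Fern-Sutton-Grove: 5+13+4+17+8 = 47
Grove-Thorn-Hollow-Sutton-Fern-Grove: 5+13+14+17+20 = 69
Grove-Thorn-Fern-Hollow-Sutton-Grove: 5+15+4+14+8 = 46
Grove-Thorn-Fern-Sutton-Hollow-Grove: 5+15+17+14+18 = 69
Grove-Thorn-Sutton-Hollow-Fern-Grove: 5+7+14+4+20 = 50
Grove-Thorn-Sutton-Fern-Hollow-Grove: 5+7+17+4+18 = 51
Grove-Hollow-Thorn-Fern-Sutton-Grove: 18+13+15+17+8 = 71
Grove-Hollow-Thorn-Sutton-Fern-Grove: 18+13+7+17+20 = 75
Grove-Hollow-Fern-Thorn-Sutton-Grove: 18+4+15+7+8 = 52
Grove-Hollow-Sutton-Thorn-Fern-Grove: 18+14+7+15+20 = 74
Grove-Fern-Thorn-Hollow-Sutton-Grove: 20+15+13+14+8 = 70
Grove-Fern-Hollow-Thorn-Sutton-Grove: 20+4+13+7+8 = 52
The minimum is 46.
One optimal route: Grove → Thorn → Fern → Hollow → Sutton → Grove (or its reverse).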